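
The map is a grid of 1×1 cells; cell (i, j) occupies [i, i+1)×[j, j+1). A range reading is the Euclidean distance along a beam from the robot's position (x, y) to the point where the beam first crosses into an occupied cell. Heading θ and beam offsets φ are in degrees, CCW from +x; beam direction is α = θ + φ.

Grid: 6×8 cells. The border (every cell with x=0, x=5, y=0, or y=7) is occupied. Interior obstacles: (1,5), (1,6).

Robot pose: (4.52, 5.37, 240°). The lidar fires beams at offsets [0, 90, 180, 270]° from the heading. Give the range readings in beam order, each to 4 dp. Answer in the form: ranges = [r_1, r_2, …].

ranges = [5.0460, 0.5543, 0.9600, 2.9098]

beam 1: φ=0°, α=240°
  dir = (cos 240°, sin 240°) = (-0.5000, -0.8660); from cell (4,5)
  next x-line at t=1.0400, next y-line at t=0.4272; Δt_x=2.0000, Δt_y=1.1547
    y: enter (4,4) at t=0.4272
    x: enter (3,4) at t=1.0400
    y: enter (3,3) at t=1.5819
    y: enter (3,2) at t=2.7366
    x: enter (2,2) at t=3.0400
    y: enter (2,1) at t=3.8913
    x: enter (1,1) at t=5.0400
    y: enter (1,0) at t=5.0460 ← occupied
  → r_1 = 5.0460
beam 2: φ=90°, α=330°
  dir = (cos 330°, sin 330°) = (0.8660, -0.5000); from cell (4,5)
  next x-line at t=0.5543, next y-line at t=0.7400; Δt_x=1.1547, Δt_y=2.0000
    x: enter (5,5) at t=0.5543 ← occupied
  → r_2 = 0.5543
beam 3: φ=180°, α=60°
  dir = (cos 60°, sin 60°) = (0.5000, 0.8660); from cell (4,5)
  next x-line at t=0.9600, next y-line at t=0.7275; Δt_x=2.0000, Δt_y=1.1547
    y: enter (4,6) at t=0.7275
    x: enter (5,6) at t=0.9600 ← occupied
  → r_3 = 0.9600
beam 4: φ=270°, α=150°
  dir = (cos 150°, sin 150°) = (-0.8660, 0.5000); from cell (4,5)
  next x-line at t=0.6004, next y-line at t=1.2600; Δt_x=1.1547, Δt_y=2.0000
    x: enter (3,5) at t=0.6004
    y: enter (3,6) at t=1.2600
    x: enter (2,6) at t=1.7551
    x: enter (1,6) at t=2.9098 ← occupied
  → r_4 = 2.9098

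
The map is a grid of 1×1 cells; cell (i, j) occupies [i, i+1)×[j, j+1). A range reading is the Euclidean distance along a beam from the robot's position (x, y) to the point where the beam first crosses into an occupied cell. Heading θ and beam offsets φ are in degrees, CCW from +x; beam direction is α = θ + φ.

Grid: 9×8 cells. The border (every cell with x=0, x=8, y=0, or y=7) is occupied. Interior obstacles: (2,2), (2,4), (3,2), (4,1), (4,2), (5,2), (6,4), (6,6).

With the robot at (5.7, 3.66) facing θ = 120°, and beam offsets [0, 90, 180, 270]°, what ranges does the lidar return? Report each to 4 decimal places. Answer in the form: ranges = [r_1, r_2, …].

ranges = [3.8567, 1.3200, 3.0715, 0.6800]

beam 1: φ=0°, α=120°
  cosα=-0.5000 sinα=0.8660 | (5,3) | tMaxX 1.4000 tMaxY 0.3926 | tΔX 2.0000 tΔY 1.1547
    t=0.3926 [y] (5,4)
    t=1.4000 [x] (4,4)
    t=1.5473 [y] (4,5)
    t=2.7020 [y] (4,6)
    t=3.4000 [x] (3,6)
    t=3.8567 [y] (3,7) — stop
  → r_1 = 3.8567
beam 2: φ=90°, α=210°
  cosα=-0.8660 sinα=-0.5000 | (5,3) | tMaxX 0.8083 tMaxY 1.3200 | tΔX 1.1547 tΔY 2.0000
    t=0.8083 [x] (4,3)
    t=1.3200 [y] (4,2) — stop
  → r_2 = 1.3200
beam 3: φ=180°, α=300°
  cosα=0.5000 sinα=-0.8660 | (5,3) | tMaxX 0.6000 tMaxY 0.7621 | tΔX 2.0000 tΔY 1.1547
    t=0.6000 [x] (6,3)
    t=0.7621 [y] (6,2)
    t=1.9168 [y] (6,1)
    t=2.6000 [x] (7,1)
    t=3.0715 [y] (7,0) — stop
  → r_3 = 3.0715
beam 4: φ=270°, α=30°
  cosα=0.8660 sinα=0.5000 | (5,3) | tMaxX 0.3464 tMaxY 0.6800 | tΔX 1.1547 tΔY 2.0000
    t=0.3464 [x] (6,3)
    t=0.6800 [y] (6,4) — stop
  → r_4 = 0.6800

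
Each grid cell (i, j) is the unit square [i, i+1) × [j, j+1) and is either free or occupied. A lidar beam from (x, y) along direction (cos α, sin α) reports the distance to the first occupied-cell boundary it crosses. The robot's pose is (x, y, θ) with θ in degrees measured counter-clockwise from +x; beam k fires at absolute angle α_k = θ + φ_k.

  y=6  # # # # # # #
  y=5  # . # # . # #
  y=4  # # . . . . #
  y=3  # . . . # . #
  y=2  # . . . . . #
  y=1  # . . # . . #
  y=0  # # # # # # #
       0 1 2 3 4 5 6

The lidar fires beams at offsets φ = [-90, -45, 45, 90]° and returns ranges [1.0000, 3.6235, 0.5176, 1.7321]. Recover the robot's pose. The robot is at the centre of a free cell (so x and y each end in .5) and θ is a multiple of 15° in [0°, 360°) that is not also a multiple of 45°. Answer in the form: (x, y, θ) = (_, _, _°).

Candidates: 19 free-cell centres × 16 headings = 304 poses. Raycast each; keep the one whose scan matches to 4 dp.
  (2.5, 4.5, 120°): beam 2 = 0.5176 ≠ 3.6235 ✗
  (1.5, 3.5, 15°): beam 1 = 2.5882 ≠ 1.0000 ✗
  (1.5, 3.5, 150°): beam 1 = 0.5774 ≠ 1.0000 ✗
  (3.5, 3.5, 60°): beam 1 = 0.5774 ≠ 1.0000 ✗
  …
  (4.5, 4.5, 240°): r_1=1.0000, r_2=3.6235, r_3=0.5176, r_4=1.7321 — all match ✓
Only this pose fits every beam.

(x, y, θ) = (4.5, 4.5, 240°)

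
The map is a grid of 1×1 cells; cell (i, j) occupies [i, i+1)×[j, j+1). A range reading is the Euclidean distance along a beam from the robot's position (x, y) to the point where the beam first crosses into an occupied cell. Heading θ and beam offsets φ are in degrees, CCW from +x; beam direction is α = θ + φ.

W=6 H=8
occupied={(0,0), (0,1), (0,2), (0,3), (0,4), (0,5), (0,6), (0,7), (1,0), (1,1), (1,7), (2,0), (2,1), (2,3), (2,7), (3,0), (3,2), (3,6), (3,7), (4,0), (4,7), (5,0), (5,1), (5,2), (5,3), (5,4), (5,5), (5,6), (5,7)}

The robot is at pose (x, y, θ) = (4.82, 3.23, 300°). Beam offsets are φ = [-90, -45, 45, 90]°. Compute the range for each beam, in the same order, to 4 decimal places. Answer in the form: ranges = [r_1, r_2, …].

ranges = [0.9469, 2.3087, 0.1863, 0.2078]

beam 1: φ=-90°, α=210°
  d=(-0.8660,-0.5000)  start (4,3)  tX=0.9469 tY=0.4600  stride 1/|dx|=1.1547 1/|dy|=2.0000
    cross y-line → (4,2), t=0.4600
    cross x-line → (3,2), t=0.9469 (wall)
  → r_1 = 0.9469
beam 2: φ=-45°, α=255°
  d=(-0.2588,-0.9659)  start (4,3)  tX=3.1682 tY=0.2381  stride 1/|dx|=3.8637 1/|dy|=1.0353
    cross y-line → (4,2), t=0.2381
    cross y-line → (4,1), t=1.2734
    cross y-line → (4,0), t=2.3087 (wall)
  → r_2 = 2.3087
beam 3: φ=45°, α=345°
  d=(0.9659,-0.2588)  start (4,3)  tX=0.1863 tY=0.8887  stride 1/|dx|=1.0353 1/|dy|=3.8637
    cross x-line → (5,3), t=0.1863 (wall)
  → r_3 = 0.1863
beam 4: φ=90°, α=30°
  d=(0.8660,0.5000)  start (4,3)  tX=0.2078 tY=1.5400  stride 1/|dx|=1.1547 1/|dy|=2.0000
    cross x-line → (5,3), t=0.2078 (wall)
  → r_4 = 0.2078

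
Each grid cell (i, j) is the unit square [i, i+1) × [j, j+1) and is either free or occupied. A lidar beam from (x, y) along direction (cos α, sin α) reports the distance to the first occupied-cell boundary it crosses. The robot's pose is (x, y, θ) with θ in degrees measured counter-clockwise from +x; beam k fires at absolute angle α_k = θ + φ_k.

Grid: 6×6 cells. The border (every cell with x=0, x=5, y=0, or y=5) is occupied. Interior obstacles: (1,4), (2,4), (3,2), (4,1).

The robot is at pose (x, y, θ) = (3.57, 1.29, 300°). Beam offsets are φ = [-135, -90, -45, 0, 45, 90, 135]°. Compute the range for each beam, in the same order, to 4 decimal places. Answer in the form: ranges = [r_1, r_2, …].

ranges = [2.6607, 0.5800, 0.3002, 0.3349, 0.4452, 0.4965, 0.7350]

beam 1: φ=-135°, α=165°
  d=(-0.9659,0.2588)  start (3,1)  tX=0.5901 tY=2.7432  stride 1/|dx|=1.0353 1/|dy|=3.8637
    cross x-line → (2,1), t=0.5901
    cross x-line → (1,1), t=1.6254
    cross x-line → (0,1), t=2.6607 (wall)
  → r_1 = 2.6607
beam 2: φ=-90°, α=210°
  d=(-0.8660,-0.5000)  start (3,1)  tX=0.6582 tY=0.5800  stride 1/|dx|=1.1547 1/|dy|=2.0000
    cross y-line → (3,0), t=0.5800 (wall)
  → r_2 = 0.5800
beam 3: φ=-45°, α=255°
  d=(-0.2588,-0.9659)  start (3,1)  tX=2.2023 tY=0.3002  stride 1/|dx|=3.8637 1/|dy|=1.0353
    cross y-line → (3,0), t=0.3002 (wall)
  → r_3 = 0.3002
beam 4: φ=0°, α=300°
  d=(0.5000,-0.8660)  start (3,1)  tX=0.8600 tY=0.3349  stride 1/|dx|=2.0000 1/|dy|=1.1547
    cross y-line → (3,0), t=0.3349 (wall)
  → r_4 = 0.3349
beam 5: φ=45°, α=345°
  d=(0.9659,-0.2588)  start (3,1)  tX=0.4452 tY=1.1205  stride 1/|dx|=1.0353 1/|dy|=3.8637
    cross x-line → (4,1), t=0.4452 (wall)
  → r_5 = 0.4452
beam 6: φ=90°, α=30°
  d=(0.8660,0.5000)  start (3,1)  tX=0.4965 tY=1.4200  stride 1/|dx|=1.1547 1/|dy|=2.0000
    cross x-line → (4,1), t=0.4965 (wall)
  → r_6 = 0.4965
beam 7: φ=135°, α=75°
  d=(0.2588,0.9659)  start (3,1)  tX=1.6614 tY=0.7350  stride 1/|dx|=3.8637 1/|dy|=1.0353
    cross y-line → (3,2), t=0.7350 (wall)
  → r_7 = 0.7350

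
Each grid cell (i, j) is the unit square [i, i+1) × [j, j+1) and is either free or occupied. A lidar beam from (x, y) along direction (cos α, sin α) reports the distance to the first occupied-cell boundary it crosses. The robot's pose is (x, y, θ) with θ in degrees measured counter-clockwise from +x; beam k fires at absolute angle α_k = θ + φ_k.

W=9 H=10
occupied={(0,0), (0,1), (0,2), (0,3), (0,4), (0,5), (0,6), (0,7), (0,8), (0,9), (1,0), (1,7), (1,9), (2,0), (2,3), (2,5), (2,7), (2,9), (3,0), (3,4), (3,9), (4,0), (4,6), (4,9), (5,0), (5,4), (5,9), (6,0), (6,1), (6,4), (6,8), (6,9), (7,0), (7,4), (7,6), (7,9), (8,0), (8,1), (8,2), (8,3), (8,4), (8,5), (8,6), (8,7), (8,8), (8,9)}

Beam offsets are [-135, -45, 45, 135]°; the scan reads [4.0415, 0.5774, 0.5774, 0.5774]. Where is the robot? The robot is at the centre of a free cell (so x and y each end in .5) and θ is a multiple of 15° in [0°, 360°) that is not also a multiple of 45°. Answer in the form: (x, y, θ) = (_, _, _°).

(x, y, θ) = (7.5, 8.5, 15°)

Enumerate (i+0.5, j+0.5, θ) over the 44 free cells and 16 admissible headings. For each, cast all 4 beams and compare to the given ranges.
  (5.5, 6.5, 105°): beam 1 = 2.8868 ≠ 4.0415 ✗
  (2.5, 8.5, 195°): beam 1 = 0.5774 ≠ 4.0415 ✗
  (3.5, 2.5, 120°): beam 1 = 2.5882 ≠ 4.0415 ✗
  (3.5, 5.5, 120°): beam 1 = 1.9319 ≠ 4.0415 ✗
  (6.5, 6.5, 165°): beam 1 = 0.5774 ≠ 4.0415 ✗
  …
  (7.5, 8.5, 15°): r_1=4.0415, r_2=0.5774, r_3=0.5774, r_4=0.5774 — all match ✓
Unique over the lattice → pose = (7.5, 8.5, 15°).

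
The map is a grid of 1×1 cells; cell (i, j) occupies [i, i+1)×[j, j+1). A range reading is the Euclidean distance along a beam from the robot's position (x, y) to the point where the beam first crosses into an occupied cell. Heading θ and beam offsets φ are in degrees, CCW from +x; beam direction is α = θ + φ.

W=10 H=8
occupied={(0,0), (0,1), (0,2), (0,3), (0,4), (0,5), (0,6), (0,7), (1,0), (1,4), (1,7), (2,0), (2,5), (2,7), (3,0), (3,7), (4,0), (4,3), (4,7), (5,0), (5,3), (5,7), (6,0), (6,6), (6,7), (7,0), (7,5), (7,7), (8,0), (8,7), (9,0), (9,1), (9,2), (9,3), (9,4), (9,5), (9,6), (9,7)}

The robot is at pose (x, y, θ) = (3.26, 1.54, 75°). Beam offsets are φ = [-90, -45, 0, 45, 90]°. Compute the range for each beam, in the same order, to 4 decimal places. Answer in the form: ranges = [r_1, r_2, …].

beam 1: φ=-90°, α=345°
  dir = (cos 345°, sin 345°) = (0.9659, -0.2588); from cell (3,1)
  next x-line at t=0.7661, next y-line at t=2.0864; Δt_x=1.0353, Δt_y=3.8637
    x: enter (4,1) at t=0.7661
    x: enter (5,1) at t=1.8014
    y: enter (5,0) at t=2.0864 ← occupied
  → r_1 = 2.0864
beam 2: φ=-45°, α=30°
  dir = (cos 30°, sin 30°) = (0.8660, 0.5000); from cell (3,1)
  next x-line at t=0.8545, next y-line at t=0.9200; Δt_x=1.1547, Δt_y=2.0000
    x: enter (4,1) at t=0.8545
    y: enter (4,2) at t=0.9200
    x: enter (5,2) at t=2.0092
    y: enter (5,3) at t=2.9200 ← occupied
  → r_2 = 2.9200
beam 3: φ=0°, α=75°
  dir = (cos 75°, sin 75°) = (0.2588, 0.9659); from cell (3,1)
  next x-line at t=2.8591, next y-line at t=0.4762; Δt_x=3.8637, Δt_y=1.0353
    y: enter (3,2) at t=0.4762
    y: enter (3,3) at t=1.5115
    y: enter (3,4) at t=2.5468
    x: enter (4,4) at t=2.8591
    y: enter (4,5) at t=3.5821
    y: enter (4,6) at t=4.6173
    y: enter (4,7) at t=5.6526 ← occupied
  → r_3 = 5.6526
beam 4: φ=45°, α=120°
  dir = (cos 120°, sin 120°) = (-0.5000, 0.8660); from cell (3,1)
  next x-line at t=0.5200, next y-line at t=0.5312; Δt_x=2.0000, Δt_y=1.1547
    x: enter (2,1) at t=0.5200
    y: enter (2,2) at t=0.5312
    y: enter (2,3) at t=1.6859
    x: enter (1,3) at t=2.5200
    y: enter (1,4) at t=2.8406 ← occupied
  → r_4 = 2.8406
beam 5: φ=90°, α=165°
  dir = (cos 165°, sin 165°) = (-0.9659, 0.2588); from cell (3,1)
  next x-line at t=0.2692, next y-line at t=1.7773; Δt_x=1.0353, Δt_y=3.8637
    x: enter (2,1) at t=0.2692
    x: enter (1,1) at t=1.3044
    y: enter (1,2) at t=1.7773
    x: enter (0,2) at t=2.3397 ← occupied
  → r_5 = 2.3397

ranges = [2.0864, 2.9200, 5.6526, 2.8406, 2.3397]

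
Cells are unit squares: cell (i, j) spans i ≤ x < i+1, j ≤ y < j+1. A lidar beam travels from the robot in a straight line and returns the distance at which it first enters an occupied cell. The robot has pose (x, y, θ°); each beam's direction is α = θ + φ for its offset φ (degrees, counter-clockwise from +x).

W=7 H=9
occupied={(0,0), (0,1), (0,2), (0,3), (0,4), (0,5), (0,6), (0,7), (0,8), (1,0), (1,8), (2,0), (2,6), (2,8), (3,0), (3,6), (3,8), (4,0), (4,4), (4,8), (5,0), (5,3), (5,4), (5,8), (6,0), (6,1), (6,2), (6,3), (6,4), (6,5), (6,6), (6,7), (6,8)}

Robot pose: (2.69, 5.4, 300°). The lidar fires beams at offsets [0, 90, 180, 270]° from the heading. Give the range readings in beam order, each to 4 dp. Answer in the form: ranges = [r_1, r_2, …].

beam 1: φ=0°, α=300°
  cosα=0.5000 sinα=-0.8660 | (2,5) | tMaxX 0.6200 tMaxY 0.4619 | tΔX 2.0000 tΔY 1.1547
    t=0.4619 [y] (2,4)
    t=0.6200 [x] (3,4)
    t=1.6166 [y] (3,3)
    t=2.6200 [x] (4,3)
    t=2.7713 [y] (4,2)
    t=3.9260 [y] (4,1)
    t=4.6200 [x] (5,1)
    t=5.0807 [y] (5,0) — stop
  → r_1 = 5.0807
beam 2: φ=90°, α=30°
  cosα=0.8660 sinα=0.5000 | (2,5) | tMaxX 0.3580 tMaxY 1.2000 | tΔX 1.1547 tΔY 2.0000
    t=0.3580 [x] (3,5)
    t=1.2000 [y] (3,6) — stop
  → r_2 = 1.2000
beam 3: φ=180°, α=120°
  cosα=-0.5000 sinα=0.8660 | (2,5) | tMaxX 1.3800 tMaxY 0.6928 | tΔX 2.0000 tΔY 1.1547
    t=0.6928 [y] (2,6) — stop
  → r_3 = 0.6928
beam 4: φ=270°, α=210°
  cosα=-0.8660 sinα=-0.5000 | (2,5) | tMaxX 0.7967 tMaxY 0.8000 | tΔX 1.1547 tΔY 2.0000
    t=0.7967 [x] (1,5)
    t=0.8000 [y] (1,4)
    t=1.9514 [x] (0,4) — stop
  → r_4 = 1.9514

ranges = [5.0807, 1.2000, 0.6928, 1.9514]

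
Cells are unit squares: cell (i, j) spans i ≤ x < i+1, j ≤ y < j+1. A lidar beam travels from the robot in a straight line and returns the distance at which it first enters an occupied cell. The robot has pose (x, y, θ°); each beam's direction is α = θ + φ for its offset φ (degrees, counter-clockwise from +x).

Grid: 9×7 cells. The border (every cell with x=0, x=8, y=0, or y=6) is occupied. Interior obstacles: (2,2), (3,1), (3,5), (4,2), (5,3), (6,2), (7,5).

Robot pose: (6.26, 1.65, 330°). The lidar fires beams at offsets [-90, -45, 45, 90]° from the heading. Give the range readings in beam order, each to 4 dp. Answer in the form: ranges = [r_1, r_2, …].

beam 1: φ=-90°, α=240°
  d=(-0.5000,-0.8660)  start (6,1)  tX=0.5200 tY=0.7506  stride 1/|dx|=2.0000 1/|dy|=1.1547
    cross x-line → (5,1), t=0.5200
    cross y-line → (5,0), t=0.7506 (wall)
  → r_1 = 0.7506
beam 2: φ=-45°, α=285°
  d=(0.2588,-0.9659)  start (6,1)  tX=2.8591 tY=0.6729  stride 1/|dx|=3.8637 1/|dy|=1.0353
    cross y-line → (6,0), t=0.6729 (wall)
  → r_2 = 0.6729
beam 3: φ=45°, α=15°
  d=(0.9659,0.2588)  start (6,1)  tX=0.7661 tY=1.3523  stride 1/|dx|=1.0353 1/|dy|=3.8637
    cross x-line → (7,1), t=0.7661
    cross y-line → (7,2), t=1.3523
    cross x-line → (8,2), t=1.8014 (wall)
  → r_3 = 1.8014
beam 4: φ=90°, α=60°
  d=(0.5000,0.8660)  start (6,1)  tX=1.4800 tY=0.4041  stride 1/|dx|=2.0000 1/|dy|=1.1547
    cross y-line → (6,2), t=0.4041 (wall)
  → r_4 = 0.4041

ranges = [0.7506, 0.6729, 1.8014, 0.4041]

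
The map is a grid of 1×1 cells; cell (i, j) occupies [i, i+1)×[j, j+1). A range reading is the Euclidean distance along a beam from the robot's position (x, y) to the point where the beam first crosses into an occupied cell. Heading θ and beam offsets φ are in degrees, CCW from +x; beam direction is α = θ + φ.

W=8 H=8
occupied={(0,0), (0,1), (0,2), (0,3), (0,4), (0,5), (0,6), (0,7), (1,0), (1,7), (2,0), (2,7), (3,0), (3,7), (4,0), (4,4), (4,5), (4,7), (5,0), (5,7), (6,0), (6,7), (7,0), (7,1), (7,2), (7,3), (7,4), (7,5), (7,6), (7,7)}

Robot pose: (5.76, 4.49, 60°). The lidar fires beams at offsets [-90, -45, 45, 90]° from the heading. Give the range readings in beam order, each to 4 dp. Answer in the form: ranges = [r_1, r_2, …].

ranges = [1.4318, 1.2837, 2.5985, 0.8776]

beam 1: φ=-90°, α=330°
  cosα=0.8660 sinα=-0.5000 | (5,4) | tMaxX 0.2771 tMaxY 0.9800 | tΔX 1.1547 tΔY 2.0000
    t=0.2771 [x] (6,4)
    t=0.9800 [y] (6,3)
    t=1.4318 [x] (7,3) — stop
  → r_1 = 1.4318
beam 2: φ=-45°, α=15°
  cosα=0.9659 sinα=0.2588 | (5,4) | tMaxX 0.2485 tMaxY 1.9705 | tΔX 1.0353 tΔY 3.8637
    t=0.2485 [x] (6,4)
    t=1.2837 [x] (7,4) — stop
  → r_2 = 1.2837
beam 3: φ=45°, α=105°
  cosα=-0.2588 sinα=0.9659 | (5,4) | tMaxX 2.9364 tMaxY 0.5280 | tΔX 3.8637 tΔY 1.0353
    t=0.5280 [y] (5,5)
    t=1.5633 [y] (5,6)
    t=2.5985 [y] (5,7) — stop
  → r_3 = 2.5985
beam 4: φ=90°, α=150°
  cosα=-0.8660 sinα=0.5000 | (5,4) | tMaxX 0.8776 tMaxY 1.0200 | tΔX 1.1547 tΔY 2.0000
    t=0.8776 [x] (4,4) — stop
  → r_4 = 0.8776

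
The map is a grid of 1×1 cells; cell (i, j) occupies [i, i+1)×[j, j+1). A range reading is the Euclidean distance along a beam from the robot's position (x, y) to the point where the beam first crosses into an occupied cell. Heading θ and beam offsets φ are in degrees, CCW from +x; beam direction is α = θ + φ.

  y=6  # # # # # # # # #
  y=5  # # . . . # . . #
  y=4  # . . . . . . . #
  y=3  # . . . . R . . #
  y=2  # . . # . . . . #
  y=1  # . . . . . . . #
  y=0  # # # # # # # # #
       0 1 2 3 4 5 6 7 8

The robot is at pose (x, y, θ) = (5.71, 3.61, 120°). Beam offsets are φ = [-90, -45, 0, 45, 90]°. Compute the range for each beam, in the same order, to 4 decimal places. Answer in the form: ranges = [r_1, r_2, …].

ranges = [2.6443, 2.4743, 2.7597, 4.8762, 1.9745]

beam 1: φ=-90°, α=30°
  direction (0.8660, 0.5000); cell (5,3); t to first gridline: x 0.3349, y 0.7800 (then +1.1547 / +2.0000)
    (6,3) via x @ 0.3349
    (6,4) via y @ 0.7800
    (7,4) via x @ 1.4896
    (8,4) via x @ 2.6443  # hit
  → r_1 = 2.6443
beam 2: φ=-45°, α=75°
  direction (0.2588, 0.9659); cell (5,3); t to first gridline: x 1.1205, y 0.4038 (then +3.8637 / +1.0353)
    (5,4) via y @ 0.4038
    (6,4) via x @ 1.1205
    (6,5) via y @ 1.4390
    (6,6) via y @ 2.4743  # hit
  → r_2 = 2.4743
beam 3: φ=0°, α=120°
  direction (-0.5000, 0.8660); cell (5,3); t to first gridline: x 1.4200, y 0.4503 (then +2.0000 / +1.1547)
    (5,4) via y @ 0.4503
    (4,4) via x @ 1.4200
    (4,5) via y @ 1.6050
    (4,6) via y @ 2.7597  # hit
  → r_3 = 2.7597
beam 4: φ=45°, α=165°
  direction (-0.9659, 0.2588); cell (5,3); t to first gridline: x 0.7350, y 1.5068 (then +1.0353 / +3.8637)
    (4,3) via x @ 0.7350
    (4,4) via y @ 1.5068
    (3,4) via x @ 1.7703
    (2,4) via x @ 2.8056
    (1,4) via x @ 3.8409
    (0,4) via x @ 4.8762  # hit
  → r_4 = 4.8762
beam 5: φ=90°, α=210°
  direction (-0.8660, -0.5000); cell (5,3); t to first gridline: x 0.8198, y 1.2200 (then +1.1547 / +2.0000)
    (4,3) via x @ 0.8198
    (4,2) via y @ 1.2200
    (3,2) via x @ 1.9745  # hit
  → r_5 = 1.9745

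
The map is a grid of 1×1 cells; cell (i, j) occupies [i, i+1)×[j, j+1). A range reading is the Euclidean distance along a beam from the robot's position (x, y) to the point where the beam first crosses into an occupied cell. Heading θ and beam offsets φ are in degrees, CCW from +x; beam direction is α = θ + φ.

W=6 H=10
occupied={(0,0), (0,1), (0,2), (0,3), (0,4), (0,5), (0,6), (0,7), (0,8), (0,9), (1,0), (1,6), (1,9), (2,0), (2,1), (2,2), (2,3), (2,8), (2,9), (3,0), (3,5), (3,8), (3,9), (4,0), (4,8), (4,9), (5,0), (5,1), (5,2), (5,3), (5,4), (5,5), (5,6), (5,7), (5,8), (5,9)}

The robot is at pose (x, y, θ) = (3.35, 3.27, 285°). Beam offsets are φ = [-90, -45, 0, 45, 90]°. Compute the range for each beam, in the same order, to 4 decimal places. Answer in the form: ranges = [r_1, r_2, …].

ranges = [0.3623, 0.7000, 2.3501, 1.9053, 1.7082]

beam 1: φ=-90°, α=195°
  d=(-0.9659,-0.2588)  start (3,3)  tX=0.3623 tY=1.0432  stride 1/|dx|=1.0353 1/|dy|=3.8637
    cross x-line → (2,3), t=0.3623 (wall)
  → r_1 = 0.3623
beam 2: φ=-45°, α=240°
  d=(-0.5000,-0.8660)  start (3,3)  tX=0.7000 tY=0.3118  stride 1/|dx|=2.0000 1/|dy|=1.1547
    cross y-line → (3,2), t=0.3118
    cross x-line → (2,2), t=0.7000 (wall)
  → r_2 = 0.7000
beam 3: φ=0°, α=285°
  d=(0.2588,-0.9659)  start (3,3)  tX=2.5114 tY=0.2795  stride 1/|dx|=3.8637 1/|dy|=1.0353
    cross y-line → (3,2), t=0.2795
    cross y-line → (3,1), t=1.3148
    cross y-line → (3,0), t=2.3501 (wall)
  → r_3 = 2.3501
beam 4: φ=45°, α=330°
  d=(0.8660,-0.5000)  start (3,3)  tX=0.7506 tY=0.5400  stride 1/|dx|=1.1547 1/|dy|=2.0000
    cross y-line → (3,2), t=0.5400
    cross x-line → (4,2), t=0.7506
    cross x-line → (5,2), t=1.9053 (wall)
  → r_4 = 1.9053
beam 5: φ=90°, α=15°
  d=(0.9659,0.2588)  start (3,3)  tX=0.6729 tY=2.8205  stride 1/|dx|=1.0353 1/|dy|=3.8637
    cross x-line → (4,3), t=0.6729
    cross x-line → (5,3), t=1.7082 (wall)
  → r_5 = 1.7082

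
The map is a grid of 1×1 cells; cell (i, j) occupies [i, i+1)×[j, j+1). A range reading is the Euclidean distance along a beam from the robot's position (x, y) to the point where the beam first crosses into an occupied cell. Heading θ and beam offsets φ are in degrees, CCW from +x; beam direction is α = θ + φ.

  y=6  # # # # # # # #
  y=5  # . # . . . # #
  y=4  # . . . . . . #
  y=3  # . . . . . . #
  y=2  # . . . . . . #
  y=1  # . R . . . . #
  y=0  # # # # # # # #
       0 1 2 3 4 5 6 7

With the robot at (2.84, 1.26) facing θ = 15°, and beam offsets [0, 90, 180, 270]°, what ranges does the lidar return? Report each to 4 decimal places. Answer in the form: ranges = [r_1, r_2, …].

beam 1: φ=0°, α=15°
  dir = (cos 15°, sin 15°) = (0.9659, 0.2588); from cell (2,1)
  next x-line at t=0.1656, next y-line at t=2.8591; Δt_x=1.0353, Δt_y=3.8637
    x: enter (3,1) at t=0.1656
    x: enter (4,1) at t=1.2009
    x: enter (5,1) at t=2.2362
    y: enter (5,2) at t=2.8591
    x: enter (6,2) at t=3.2715
    x: enter (7,2) at t=4.3067 ← occupied
  → r_1 = 4.3067
beam 2: φ=90°, α=105°
  dir = (cos 105°, sin 105°) = (-0.2588, 0.9659); from cell (2,1)
  next x-line at t=3.2455, next y-line at t=0.7661; Δt_x=3.8637, Δt_y=1.0353
    y: enter (2,2) at t=0.7661
    y: enter (2,3) at t=1.8014
    y: enter (2,4) at t=2.8367
    x: enter (1,4) at t=3.2455
    y: enter (1,5) at t=3.8719
    y: enter (1,6) at t=4.9072 ← occupied
  → r_2 = 4.9072
beam 3: φ=180°, α=195°
  dir = (cos 195°, sin 195°) = (-0.9659, -0.2588); from cell (2,1)
  next x-line at t=0.8696, next y-line at t=1.0046; Δt_x=1.0353, Δt_y=3.8637
    x: enter (1,1) at t=0.8696
    y: enter (1,0) at t=1.0046 ← occupied
  → r_3 = 1.0046
beam 4: φ=270°, α=285°
  dir = (cos 285°, sin 285°) = (0.2588, -0.9659); from cell (2,1)
  next x-line at t=0.6182, next y-line at t=0.2692; Δt_x=3.8637, Δt_y=1.0353
    y: enter (2,0) at t=0.2692 ← occupied
  → r_4 = 0.2692

ranges = [4.3067, 4.9072, 1.0046, 0.2692]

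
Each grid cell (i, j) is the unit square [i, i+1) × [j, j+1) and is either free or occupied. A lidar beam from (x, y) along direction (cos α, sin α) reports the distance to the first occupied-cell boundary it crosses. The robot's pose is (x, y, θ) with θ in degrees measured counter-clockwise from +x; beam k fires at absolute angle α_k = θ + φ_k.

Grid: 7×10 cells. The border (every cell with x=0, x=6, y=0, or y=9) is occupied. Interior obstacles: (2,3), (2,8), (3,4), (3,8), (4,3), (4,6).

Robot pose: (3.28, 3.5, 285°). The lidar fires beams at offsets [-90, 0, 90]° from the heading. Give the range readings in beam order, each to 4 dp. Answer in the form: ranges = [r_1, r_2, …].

ranges = [0.2899, 2.5882, 0.7454]

beam 1: φ=-90°, α=195°
  d=(-0.9659,-0.2588)  start (3,3)  tX=0.2899 tY=1.9319  stride 1/|dx|=1.0353 1/|dy|=3.8637
    cross x-line → (2,3), t=0.2899 (wall)
  → r_1 = 0.2899
beam 2: φ=0°, α=285°
  d=(0.2588,-0.9659)  start (3,3)  tX=2.7819 tY=0.5176  stride 1/|dx|=3.8637 1/|dy|=1.0353
    cross y-line → (3,2), t=0.5176
    cross y-line → (3,1), t=1.5529
    cross y-line → (3,0), t=2.5882 (wall)
  → r_2 = 2.5882
beam 3: φ=90°, α=15°
  d=(0.9659,0.2588)  start (3,3)  tX=0.7454 tY=1.9319  stride 1/|dx|=1.0353 1/|dy|=3.8637
    cross x-line → (4,3), t=0.7454 (wall)
  → r_3 = 0.7454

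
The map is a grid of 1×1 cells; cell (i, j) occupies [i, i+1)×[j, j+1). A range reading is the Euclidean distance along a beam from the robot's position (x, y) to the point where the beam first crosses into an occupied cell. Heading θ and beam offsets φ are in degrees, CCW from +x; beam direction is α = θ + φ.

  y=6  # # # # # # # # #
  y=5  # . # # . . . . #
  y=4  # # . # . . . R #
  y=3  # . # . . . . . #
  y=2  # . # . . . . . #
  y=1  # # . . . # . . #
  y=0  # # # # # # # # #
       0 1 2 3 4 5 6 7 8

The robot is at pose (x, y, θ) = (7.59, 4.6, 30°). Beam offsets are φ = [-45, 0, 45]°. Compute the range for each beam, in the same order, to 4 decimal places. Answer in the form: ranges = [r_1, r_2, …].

beam 1: φ=-45°, α=345°
  cosα=0.9659 sinα=-0.2588 | (7,4) | tMaxX 0.4245 tMaxY 2.3182 | tΔX 1.0353 tΔY 3.8637
    t=0.4245 [x] (8,4) — stop
  → r_1 = 0.4245
beam 2: φ=0°, α=30°
  cosα=0.8660 sinα=0.5000 | (7,4) | tMaxX 0.4734 tMaxY 0.8000 | tΔX 1.1547 tΔY 2.0000
    t=0.4734 [x] (8,4) — stop
  → r_2 = 0.4734
beam 3: φ=45°, α=75°
  cosα=0.2588 sinα=0.9659 | (7,4) | tMaxX 1.5841 tMaxY 0.4141 | tΔX 3.8637 tΔY 1.0353
    t=0.4141 [y] (7,5)
    t=1.4494 [y] (7,6) — stop
  → r_3 = 1.4494

ranges = [0.4245, 0.4734, 1.4494]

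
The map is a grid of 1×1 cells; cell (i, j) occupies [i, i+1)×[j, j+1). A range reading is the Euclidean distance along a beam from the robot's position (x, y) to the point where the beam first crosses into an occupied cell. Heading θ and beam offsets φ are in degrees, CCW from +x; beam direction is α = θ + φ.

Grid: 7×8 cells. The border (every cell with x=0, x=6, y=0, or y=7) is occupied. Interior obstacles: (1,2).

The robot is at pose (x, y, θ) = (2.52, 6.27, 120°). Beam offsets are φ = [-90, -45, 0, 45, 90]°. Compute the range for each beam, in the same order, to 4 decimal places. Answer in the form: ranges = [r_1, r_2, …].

ranges = [1.4600, 0.7558, 0.8429, 1.5736, 1.7551]

beam 1: φ=-90°, α=30°
  direction (0.8660, 0.5000); cell (2,6); t to first gridline: x 0.5543, y 1.4600 (then +1.1547 / +2.0000)
    (3,6) via x @ 0.5543
    (3,7) via y @ 1.4600  # hit
  → r_1 = 1.4600
beam 2: φ=-45°, α=75°
  direction (0.2588, 0.9659); cell (2,6); t to first gridline: x 1.8546, y 0.7558 (then +3.8637 / +1.0353)
    (2,7) via y @ 0.7558  # hit
  → r_2 = 0.7558
beam 3: φ=0°, α=120°
  direction (-0.5000, 0.8660); cell (2,6); t to first gridline: x 1.0400, y 0.8429 (then +2.0000 / +1.1547)
    (2,7) via y @ 0.8429  # hit
  → r_3 = 0.8429
beam 4: φ=45°, α=165°
  direction (-0.9659, 0.2588); cell (2,6); t to first gridline: x 0.5383, y 2.8205 (then +1.0353 / +3.8637)
    (1,6) via x @ 0.5383
    (0,6) via x @ 1.5736  # hit
  → r_4 = 1.5736
beam 5: φ=90°, α=210°
  direction (-0.8660, -0.5000); cell (2,6); t to first gridline: x 0.6004, y 0.5400 (then +1.1547 / +2.0000)
    (2,5) via y @ 0.5400
    (1,5) via x @ 0.6004
    (0,5) via x @ 1.7551  # hit
  → r_5 = 1.7551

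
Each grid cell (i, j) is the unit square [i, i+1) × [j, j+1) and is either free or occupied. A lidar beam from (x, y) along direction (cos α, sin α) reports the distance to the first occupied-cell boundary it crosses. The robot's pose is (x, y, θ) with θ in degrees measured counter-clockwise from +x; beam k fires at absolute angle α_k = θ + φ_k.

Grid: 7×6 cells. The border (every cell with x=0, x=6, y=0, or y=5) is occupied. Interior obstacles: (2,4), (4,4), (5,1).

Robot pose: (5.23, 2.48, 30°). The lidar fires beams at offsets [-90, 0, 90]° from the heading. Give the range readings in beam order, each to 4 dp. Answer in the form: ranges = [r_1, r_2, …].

beam 1: φ=-90°, α=300°
  d=(0.5000,-0.8660)  start (5,2)  tX=1.5400 tY=0.5543  stride 1/|dx|=2.0000 1/|dy|=1.1547
    cross y-line → (5,1), t=0.5543 (wall)
  → r_1 = 0.5543
beam 2: φ=0°, α=30°
  d=(0.8660,0.5000)  start (5,2)  tX=0.8891 tY=1.0400  stride 1/|dx|=1.1547 1/|dy|=2.0000
    cross x-line → (6,2), t=0.8891 (wall)
  → r_2 = 0.8891
beam 3: φ=90°, α=120°
  d=(-0.5000,0.8660)  start (5,2)  tX=0.4600 tY=0.6004  stride 1/|dx|=2.0000 1/|dy|=1.1547
    cross x-line → (4,2), t=0.4600
    cross y-line → (4,3), t=0.6004
    cross y-line → (4,4), t=1.7551 (wall)
  → r_3 = 1.7551

ranges = [0.5543, 0.8891, 1.7551]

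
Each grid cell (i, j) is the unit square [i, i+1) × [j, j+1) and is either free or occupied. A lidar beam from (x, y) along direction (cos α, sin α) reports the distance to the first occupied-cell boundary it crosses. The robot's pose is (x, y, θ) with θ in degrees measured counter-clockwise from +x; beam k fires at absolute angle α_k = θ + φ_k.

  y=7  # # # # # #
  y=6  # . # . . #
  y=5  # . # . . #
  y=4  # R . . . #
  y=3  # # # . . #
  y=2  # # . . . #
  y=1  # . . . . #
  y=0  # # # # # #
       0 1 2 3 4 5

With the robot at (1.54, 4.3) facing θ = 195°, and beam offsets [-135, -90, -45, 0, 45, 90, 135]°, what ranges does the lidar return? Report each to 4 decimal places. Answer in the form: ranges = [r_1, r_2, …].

ranges = [0.9200, 2.0864, 0.6235, 0.5590, 0.3464, 0.3106, 0.6000]

beam 1: φ=-135°, α=60°
  d=(0.5000,0.8660)  start (1,4)  tX=0.9200 tY=0.8083  stride 1/|dx|=2.0000 1/|dy|=1.1547
    cross y-line → (1,5), t=0.8083
    cross x-line → (2,5), t=0.9200 (wall)
  → r_1 = 0.9200
beam 2: φ=-90°, α=105°
  d=(-0.2588,0.9659)  start (1,4)  tX=2.0864 tY=0.7247  stride 1/|dx|=3.8637 1/|dy|=1.0353
    cross y-line → (1,5), t=0.7247
    cross y-line → (1,6), t=1.7600
    cross x-line → (0,6), t=2.0864 (wall)
  → r_2 = 2.0864
beam 3: φ=-45°, α=150°
  d=(-0.8660,0.5000)  start (1,4)  tX=0.6235 tY=1.4000  stride 1/|dx|=1.1547 1/|dy|=2.0000
    cross x-line → (0,4), t=0.6235 (wall)
  → r_3 = 0.6235
beam 4: φ=0°, α=195°
  d=(-0.9659,-0.2588)  start (1,4)  tX=0.5590 tY=1.1591  stride 1/|dx|=1.0353 1/|dy|=3.8637
    cross x-line → (0,4), t=0.5590 (wall)
  → r_4 = 0.5590
beam 5: φ=45°, α=240°
  d=(-0.5000,-0.8660)  start (1,4)  tX=1.0800 tY=0.3464  stride 1/|dx|=2.0000 1/|dy|=1.1547
    cross y-line → (1,3), t=0.3464 (wall)
  → r_5 = 0.3464
beam 6: φ=90°, α=285°
  d=(0.2588,-0.9659)  start (1,4)  tX=1.7773 tY=0.3106  stride 1/|dx|=3.8637 1/|dy|=1.0353
    cross y-line → (1,3), t=0.3106 (wall)
  → r_6 = 0.3106
beam 7: φ=135°, α=330°
  d=(0.8660,-0.5000)  start (1,4)  tX=0.5312 tY=0.6000  stride 1/|dx|=1.1547 1/|dy|=2.0000
    cross x-line → (2,4), t=0.5312
    cross y-line → (2,3), t=0.6000 (wall)
  → r_7 = 0.6000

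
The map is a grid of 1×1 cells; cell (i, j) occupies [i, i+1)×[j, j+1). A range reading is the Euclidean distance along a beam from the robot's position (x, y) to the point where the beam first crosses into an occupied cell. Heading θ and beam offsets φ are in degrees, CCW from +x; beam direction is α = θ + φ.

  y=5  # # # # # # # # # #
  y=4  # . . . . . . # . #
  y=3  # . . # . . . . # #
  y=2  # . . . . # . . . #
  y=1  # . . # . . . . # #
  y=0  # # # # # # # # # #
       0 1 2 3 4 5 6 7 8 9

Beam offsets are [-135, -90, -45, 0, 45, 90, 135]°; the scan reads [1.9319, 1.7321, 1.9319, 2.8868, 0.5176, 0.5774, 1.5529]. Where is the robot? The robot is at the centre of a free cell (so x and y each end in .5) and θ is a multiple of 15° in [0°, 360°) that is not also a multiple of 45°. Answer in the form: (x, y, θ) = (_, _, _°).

Enumerate (i+0.5, j+0.5, θ) over the 26 free cells and 16 admissible headings. For each, cast all 7 beams and compare to the given ranges.
  (6.5, 1.5, 300°): beam 1 = 5.6940 ≠ 1.9319 ✗
  (5.5, 3.5, 165°): beam 1 = 1.7321 ≠ 1.9319 ✗
  (4.5, 4.5, 345°): beam 1 = 1.0000 ≠ 1.9319 ✗
  …
  (6.5, 2.5, 120°): r_1=1.9319, r_2=1.7321, r_3=1.9319, r_4=2.8868, r_5=0.5176, r_6=0.5774, r_7=1.5529 — all match ✓
Only this pose fits every beam.

(x, y, θ) = (6.5, 2.5, 120°)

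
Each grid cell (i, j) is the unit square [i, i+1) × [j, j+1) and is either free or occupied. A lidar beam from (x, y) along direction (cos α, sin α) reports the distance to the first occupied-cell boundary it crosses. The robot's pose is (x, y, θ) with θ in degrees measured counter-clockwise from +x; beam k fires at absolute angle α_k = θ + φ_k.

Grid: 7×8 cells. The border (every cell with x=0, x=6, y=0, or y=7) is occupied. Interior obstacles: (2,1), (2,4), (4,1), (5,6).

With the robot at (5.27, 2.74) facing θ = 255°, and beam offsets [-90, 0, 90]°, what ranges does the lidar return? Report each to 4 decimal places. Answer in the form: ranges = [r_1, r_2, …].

beam 1: φ=-90°, α=165°
  dir = (cos 165°, sin 165°) = (-0.9659, 0.2588); from cell (5,2)
  next x-line at t=0.2795, next y-line at t=1.0046; Δt_x=1.0353, Δt_y=3.8637
    x: enter (4,2) at t=0.2795
    y: enter (4,3) at t=1.0046
    x: enter (3,3) at t=1.3148
    x: enter (2,3) at t=2.3501
    x: enter (1,3) at t=3.3854
    x: enter (0,3) at t=4.4206 ← occupied
  → r_1 = 4.4206
beam 2: φ=0°, α=255°
  dir = (cos 255°, sin 255°) = (-0.2588, -0.9659); from cell (5,2)
  next x-line at t=1.0432, next y-line at t=0.7661; Δt_x=3.8637, Δt_y=1.0353
    y: enter (5,1) at t=0.7661
    x: enter (4,1) at t=1.0432 ← occupied
  → r_2 = 1.0432
beam 3: φ=90°, α=345°
  dir = (cos 345°, sin 345°) = (0.9659, -0.2588); from cell (5,2)
  next x-line at t=0.7558, next y-line at t=2.8591; Δt_x=1.0353, Δt_y=3.8637
    x: enter (6,2) at t=0.7558 ← occupied
  → r_3 = 0.7558

ranges = [4.4206, 1.0432, 0.7558]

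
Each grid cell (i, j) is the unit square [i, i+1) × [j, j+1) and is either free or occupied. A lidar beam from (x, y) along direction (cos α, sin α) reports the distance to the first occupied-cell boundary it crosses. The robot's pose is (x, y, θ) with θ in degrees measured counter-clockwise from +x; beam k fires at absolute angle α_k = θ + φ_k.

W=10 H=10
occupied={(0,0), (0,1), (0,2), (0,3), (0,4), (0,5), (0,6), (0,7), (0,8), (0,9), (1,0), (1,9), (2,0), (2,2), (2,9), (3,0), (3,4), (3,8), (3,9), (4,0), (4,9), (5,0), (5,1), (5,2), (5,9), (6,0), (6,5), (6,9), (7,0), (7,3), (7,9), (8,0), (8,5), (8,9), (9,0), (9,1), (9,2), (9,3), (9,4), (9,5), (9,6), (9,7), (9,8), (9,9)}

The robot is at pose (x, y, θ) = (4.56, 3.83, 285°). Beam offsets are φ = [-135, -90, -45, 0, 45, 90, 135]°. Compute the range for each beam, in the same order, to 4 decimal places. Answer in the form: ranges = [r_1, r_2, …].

ranges = [0.6466, 3.6856, 3.2678, 1.7000, 1.6600, 4.5205, 5.9698]

beam 1: φ=-135°, α=150°
  d=(-0.8660,0.5000)  start (4,3)  tX=0.6466 tY=0.3400  stride 1/|dx|=1.1547 1/|dy|=2.0000
    cross y-line → (4,4), t=0.3400
    cross x-line → (3,4), t=0.6466 (wall)
  → r_1 = 0.6466
beam 2: φ=-90°, α=195°
  d=(-0.9659,-0.2588)  start (4,3)  tX=0.5798 tY=3.2069  stride 1/|dx|=1.0353 1/|dy|=3.8637
    cross x-line → (3,3), t=0.5798
    cross x-line → (2,3), t=1.6150
    cross x-line → (1,3), t=2.6503
    cross y-line → (1,2), t=3.2069
    cross x-line → (0,2), t=3.6856 (wall)
  → r_2 = 3.6856
beam 3: φ=-45°, α=240°
  d=(-0.5000,-0.8660)  start (4,3)  tX=1.1200 tY=0.9584  stride 1/|dx|=2.0000 1/|dy|=1.1547
    cross y-line → (4,2), t=0.9584
    cross x-line → (3,2), t=1.1200
    cross y-line → (3,1), t=2.1131
    cross x-line → (2,1), t=3.1200
    cross y-line → (2,0), t=3.2678 (wall)
  → r_3 = 3.2678
beam 4: φ=0°, α=285°
  d=(0.2588,-0.9659)  start (4,3)  tX=1.7000 tY=0.8593  stride 1/|dx|=3.8637 1/|dy|=1.0353
    cross y-line → (4,2), t=0.8593
    cross x-line → (5,2), t=1.7000 (wall)
  → r_4 = 1.7000
beam 5: φ=45°, α=330°
  d=(0.8660,-0.5000)  start (4,3)  tX=0.5081 tY=1.6600  stride 1/|dx|=1.1547 1/|dy|=2.0000
    cross x-line → (5,3), t=0.5081
    cross y-line → (5,2), t=1.6600 (wall)
  → r_5 = 1.6600
beam 6: φ=90°, α=15°
  d=(0.9659,0.2588)  start (4,3)  tX=0.4555 tY=0.6568  stride 1/|dx|=1.0353 1/|dy|=3.8637
    cross x-line → (5,3), t=0.4555
    cross y-line → (5,4), t=0.6568
    cross x-line → (6,4), t=1.4908
    cross x-line → (7,4), t=2.5261
    cross x-line → (8,4), t=3.5614
    cross y-line → (8,5), t=4.5205 (wall)
  → r_6 = 4.5205
beam 7: φ=135°, α=60°
  d=(0.5000,0.8660)  start (4,3)  tX=0.8800 tY=0.1963  stride 1/|dx|=2.0000 1/|dy|=1.1547
    cross y-line → (4,4), t=0.1963
    cross x-line → (5,4), t=0.8800
    cross y-line → (5,5), t=1.3510
    cross y-line → (5,6), t=2.5057
    cross x-line → (6,6), t=2.8800
    cross y-line → (6,7), t=3.6604
    cross y-line → (6,8), t=4.8151
    cross x-line → (7,8), t=4.8800
    cross y-line → (7,9), t=5.9698 (wall)
  → r_7 = 5.9698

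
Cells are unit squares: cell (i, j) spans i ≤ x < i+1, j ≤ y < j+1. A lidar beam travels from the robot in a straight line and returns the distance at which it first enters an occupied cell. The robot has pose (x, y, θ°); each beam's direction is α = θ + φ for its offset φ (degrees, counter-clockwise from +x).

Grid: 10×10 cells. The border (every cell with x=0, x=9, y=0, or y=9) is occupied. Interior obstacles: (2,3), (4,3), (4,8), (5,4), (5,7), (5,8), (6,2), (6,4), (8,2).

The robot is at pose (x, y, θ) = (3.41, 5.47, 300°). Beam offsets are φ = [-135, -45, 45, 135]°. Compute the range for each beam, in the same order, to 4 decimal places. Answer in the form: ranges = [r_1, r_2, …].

ranges = [2.4950, 1.5841, 1.8159, 2.6192]

beam 1: φ=-135°, α=165°
  cosα=-0.9659 sinα=0.2588 | (3,5) | tMaxX 0.4245 tMaxY 2.0478 | tΔX 1.0353 tΔY 3.8637
    t=0.4245 [x] (2,5)
    t=1.4597 [x] (1,5)
    t=2.0478 [y] (1,6)
    t=2.4950 [x] (0,6) — stop
  → r_1 = 2.4950
beam 2: φ=-45°, α=255°
  cosα=-0.2588 sinα=-0.9659 | (3,5) | tMaxX 1.5841 tMaxY 0.4866 | tΔX 3.8637 tΔY 1.0353
    t=0.4866 [y] (3,4)
    t=1.5219 [y] (3,3)
    t=1.5841 [x] (2,3) — stop
  → r_2 = 1.5841
beam 3: φ=45°, α=345°
  cosα=0.9659 sinα=-0.2588 | (3,5) | tMaxX 0.6108 tMaxY 1.8159 | tΔX 1.0353 tΔY 3.8637
    t=0.6108 [x] (4,5)
    t=1.6461 [x] (5,5)
    t=1.8159 [y] (5,4) — stop
  → r_3 = 1.8159
beam 4: φ=135°, α=75°
  cosα=0.2588 sinα=0.9659 | (3,5) | tMaxX 2.2796 tMaxY 0.5487 | tΔX 3.8637 tΔY 1.0353
    t=0.5487 [y] (3,6)
    t=1.5840 [y] (3,7)
    t=2.2796 [x] (4,7)
    t=2.6192 [y] (4,8) — stop
  → r_4 = 2.6192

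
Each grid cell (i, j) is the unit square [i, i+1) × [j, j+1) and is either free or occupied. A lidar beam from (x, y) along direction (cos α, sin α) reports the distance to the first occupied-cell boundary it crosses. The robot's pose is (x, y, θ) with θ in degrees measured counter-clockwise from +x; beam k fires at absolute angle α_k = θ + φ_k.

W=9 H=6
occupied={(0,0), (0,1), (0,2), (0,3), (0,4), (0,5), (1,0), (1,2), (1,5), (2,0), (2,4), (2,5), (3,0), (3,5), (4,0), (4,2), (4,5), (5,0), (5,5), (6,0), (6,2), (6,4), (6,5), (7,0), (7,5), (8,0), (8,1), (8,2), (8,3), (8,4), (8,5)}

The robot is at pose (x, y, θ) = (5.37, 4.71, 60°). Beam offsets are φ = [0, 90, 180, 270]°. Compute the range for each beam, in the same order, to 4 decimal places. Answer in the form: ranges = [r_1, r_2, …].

ranges = [0.3349, 0.5800, 1.9745, 0.7275]

beam 1: φ=0°, α=60°
  cosα=0.5000 sinα=0.8660 | (5,4) | tMaxX 1.2600 tMaxY 0.3349 | tΔX 2.0000 tΔY 1.1547
    t=0.3349 [y] (5,5) — stop
  → r_1 = 0.3349
beam 2: φ=90°, α=150°
  cosα=-0.8660 sinα=0.5000 | (5,4) | tMaxX 0.4272 tMaxY 0.5800 | tΔX 1.1547 tΔY 2.0000
    t=0.4272 [x] (4,4)
    t=0.5800 [y] (4,5) — stop
  → r_2 = 0.5800
beam 3: φ=180°, α=240°
  cosα=-0.5000 sinα=-0.8660 | (5,4) | tMaxX 0.7400 tMaxY 0.8198 | tΔX 2.0000 tΔY 1.1547
    t=0.7400 [x] (4,4)
    t=0.8198 [y] (4,3)
    t=1.9745 [y] (4,2) — stop
  → r_3 = 1.9745
beam 4: φ=270°, α=330°
  cosα=0.8660 sinα=-0.5000 | (5,4) | tMaxX 0.7275 tMaxY 1.4200 | tΔX 1.1547 tΔY 2.0000
    t=0.7275 [x] (6,4) — stop
  → r_4 = 0.7275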